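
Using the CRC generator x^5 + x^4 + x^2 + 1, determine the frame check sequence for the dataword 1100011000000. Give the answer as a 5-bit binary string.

Append 5 zeros: 110001100000000000. Divide by 110101 (XOR where the leading bit is 1):
  pos 0: 110001 XOR 110101 = 000100
  pos 3: 100100 XOR 110101 = 010001
  pos 4: 100010 XOR 110101 = 010111
  pos 5: 101110 XOR 110101 = 011011
  pos 6: 110110 XOR 110101 = 000011
  pos 10: 110000 XOR 110101 = 000101
Remainder (last 5 bits) = 10100. This is the CRC / FCS.

10100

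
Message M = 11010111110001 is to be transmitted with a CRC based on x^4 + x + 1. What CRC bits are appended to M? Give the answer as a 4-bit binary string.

0101

Append 4 zeros: 110101111100010000. Divide by 10011 (XOR where the leading bit is 1):
  pos 0: 11010 XOR 10011 = 01001
  pos 1: 10011 XOR 10011 = 00000
  pos 6: 11110 XOR 10011 = 01101
  pos 7: 11010 XOR 10011 = 01001
  pos 8: 10010 XOR 10011 = 00001
  pos 12: 11000 XOR 10011 = 01011
  pos 13: 10110 XOR 10011 = 00101
Remainder (last 4 bits) = 0101. This is the CRC / FCS.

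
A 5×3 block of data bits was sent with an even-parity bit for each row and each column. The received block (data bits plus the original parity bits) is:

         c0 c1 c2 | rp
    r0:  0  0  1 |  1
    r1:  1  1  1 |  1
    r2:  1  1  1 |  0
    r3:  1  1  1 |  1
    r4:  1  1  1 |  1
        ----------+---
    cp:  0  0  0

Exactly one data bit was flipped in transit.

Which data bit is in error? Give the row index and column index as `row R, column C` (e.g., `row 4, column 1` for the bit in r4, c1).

row 2, column 2

Recompute each row's even parity and compare to rp:
  r0: data parity 1, sent rp 1 → ok
  r1: data parity 1, sent rp 1 → ok
  r2: data parity 1, sent rp 0 → mismatch
  r3: data parity 1, sent rp 1 → ok
  r4: data parity 1, sent rp 1 → ok
Recompute each column's even parity and compare to cp:
  c0: data parity 0, sent cp 0 → ok
  c1: data parity 0, sent cp 0 → ok
  c2: data parity 1, sent cp 0 → mismatch
Exactly one row (r2) and one column (c2) fail → the flipped bit is at their intersection.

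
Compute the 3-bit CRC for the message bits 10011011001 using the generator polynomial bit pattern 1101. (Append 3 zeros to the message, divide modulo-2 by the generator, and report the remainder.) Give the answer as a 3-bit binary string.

101

Append 3 zeros: 10011011001000. Divide by 1101 (XOR where the leading bit is 1):
  pos 0: 1001 XOR 1101 = 0100
  pos 1: 1001 XOR 1101 = 0100
  pos 2: 1000 XOR 1101 = 0101
  pos 3: 1011 XOR 1101 = 0110
  pos 4: 1101 XOR 1101 = 0000
  pos 10: 1000 XOR 1101 = 0101
Remainder (last 3 bits) = 101. This is the CRC / FCS.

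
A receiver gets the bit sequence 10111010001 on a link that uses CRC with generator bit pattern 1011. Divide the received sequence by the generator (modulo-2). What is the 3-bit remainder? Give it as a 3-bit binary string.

010

Modulo-2 division of 10111010001 by 1011:
  pos 0: 1011 XOR 1011 = 0000
  pos 4: 1010 XOR 1011 = 0001
  pos 7: 1001 XOR 1011 = 0010
Remainder = 010 (nonzero — an error is detected).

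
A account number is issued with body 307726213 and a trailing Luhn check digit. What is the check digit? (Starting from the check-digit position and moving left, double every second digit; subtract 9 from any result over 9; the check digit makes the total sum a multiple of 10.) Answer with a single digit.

1

Partial digits right→left: 3 1 2 6 2 7 7 0 3
Double every second digit counting from the check-digit position (so the 1st, 3rd, 5th, ... of the partial from the right).
  doubled (with −9 where >9): 6 4 4 5 6 → sum 25
  kept as-is: 1 6 7 0 → sum 14
Total = 25 + 14 = 39.
Check digit = (10 − (39 mod 10)) mod 10 = 1.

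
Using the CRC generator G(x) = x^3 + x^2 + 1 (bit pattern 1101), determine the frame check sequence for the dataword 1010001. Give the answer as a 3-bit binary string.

Append 3 zeros: 1010001000. Divide by 1101 (XOR where the leading bit is 1):
  pos 0: 1010 XOR 1101 = 0111
  pos 1: 1110 XOR 1101 = 0011
  pos 3: 1101 XOR 1101 = 0000
Remainder (last 3 bits) = 000. This is the CRC / FCS.

000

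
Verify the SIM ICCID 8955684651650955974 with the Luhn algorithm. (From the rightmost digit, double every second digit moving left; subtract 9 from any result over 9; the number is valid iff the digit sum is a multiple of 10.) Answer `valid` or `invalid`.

valid

From the right, keep odd positions and double even positions (subtract 9 from any doubled value over 9):
  doubled (positions 2,4,...): 5 1 9 1 2 3 7 1 9 → sum 38
  kept (positions 1,3,...): 4 9 5 0 6 5 4 6 5 8 → sum 52
Total = 90.
90 mod 10 = 0, so the number is valid.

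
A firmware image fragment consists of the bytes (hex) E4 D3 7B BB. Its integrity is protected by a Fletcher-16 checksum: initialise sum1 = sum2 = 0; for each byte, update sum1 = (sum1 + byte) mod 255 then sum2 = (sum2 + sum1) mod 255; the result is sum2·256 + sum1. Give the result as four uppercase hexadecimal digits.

Running sums (mod 255):
  after byte 0 (E4): sum1=228, sum2=228
  after byte 1 (D3): sum1=184, sum2=157
  after byte 2 (7B): sum1=52, sum2=209
  after byte 3 (BB): sum1=239, sum2=193
Checksum = sum2·256 + sum1 = 193·256 + 239 = 49647 = 0xC1EF.

C1EF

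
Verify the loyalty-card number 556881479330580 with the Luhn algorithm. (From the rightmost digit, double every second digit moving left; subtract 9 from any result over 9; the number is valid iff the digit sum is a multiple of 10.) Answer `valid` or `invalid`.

invalid

From the right, keep odd positions and double even positions (subtract 9 from any doubled value over 9):
  doubled (positions 2,4,...): 7 0 6 5 2 7 1 → sum 28
  kept (positions 1,3,...): 0 5 3 9 4 8 6 5 → sum 40
Total = 68.
68 mod 10 = 8, so the number is invalid.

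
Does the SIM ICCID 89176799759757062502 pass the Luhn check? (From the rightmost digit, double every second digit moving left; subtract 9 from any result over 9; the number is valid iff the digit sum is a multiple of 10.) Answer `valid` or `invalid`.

From the right, keep odd positions and double even positions (subtract 9 from any doubled value over 9):
  doubled (positions 2,4,...): 0 4 0 1 9 5 9 3 2 7 → sum 40
  kept (positions 1,3,...): 2 5 6 7 7 5 9 7 7 9 → sum 64
Total = 104.
104 mod 10 = 4, so the number is invalid.

invalid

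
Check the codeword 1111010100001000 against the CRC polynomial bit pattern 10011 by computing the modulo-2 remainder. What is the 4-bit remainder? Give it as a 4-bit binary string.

0000

Modulo-2 division of 1111010100001000 by 10011:
  pos 0: 11110 XOR 10011 = 01101
  pos 1: 11011 XOR 10011 = 01000
  pos 2: 10000 XOR 10011 = 00011
  pos 5: 11100 XOR 10011 = 01111
  pos 6: 11110 XOR 10011 = 01101
  pos 7: 11010 XOR 10011 = 01001
  pos 8: 10011 XOR 10011 = 00000
Remainder = 0000 (zero — the frame passes the CRC check).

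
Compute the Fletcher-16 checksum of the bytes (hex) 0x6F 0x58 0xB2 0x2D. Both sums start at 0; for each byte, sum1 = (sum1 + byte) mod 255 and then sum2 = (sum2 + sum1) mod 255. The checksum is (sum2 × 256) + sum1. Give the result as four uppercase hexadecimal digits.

59A7

Running sums (mod 255):
  after byte 0 (0x6F): sum1=111, sum2=111
  after byte 1 (0x58): sum1=199, sum2=55
  after byte 2 (0xB2): sum1=122, sum2=177
  after byte 3 (0x2D): sum1=167, sum2=89
Checksum = sum2·256 + sum1 = 89·256 + 167 = 22951 = 0x59A7.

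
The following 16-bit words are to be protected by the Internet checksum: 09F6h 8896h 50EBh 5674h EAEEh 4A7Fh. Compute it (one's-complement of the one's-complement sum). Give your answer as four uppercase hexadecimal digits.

One's-complement addition (fold any carry out of bit 15 back into bit 0):
  0x09F6 + 0x8896 = 0x0928C
  0x928C + 0x50EB = 0x0E377
  0xE377 + 0x5674 = 0x139EB → wrap carry → 0x39EC
  0x39EC + 0xEAEE = 0x124DA → wrap carry → 0x24DB
  0x24DB + 0x4A7F = 0x06F5A
One's-complement sum = 0x6F5A.
Checksum = ~0x6F5A & 0xFFFF = 0x90A5.

90A5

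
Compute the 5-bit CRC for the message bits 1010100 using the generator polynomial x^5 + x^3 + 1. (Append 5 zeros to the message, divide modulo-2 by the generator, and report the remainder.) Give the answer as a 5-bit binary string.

Append 5 zeros: 101010000000. Divide by 101001 (XOR where the leading bit is 1):
  pos 0: 101010 XOR 101001 = 000011
  pos 4: 110000 XOR 101001 = 011001
  pos 5: 110010 XOR 101001 = 011011
  pos 6: 110110 XOR 101001 = 011111
Remainder (last 5 bits) = 11111. This is the CRC / FCS.

11111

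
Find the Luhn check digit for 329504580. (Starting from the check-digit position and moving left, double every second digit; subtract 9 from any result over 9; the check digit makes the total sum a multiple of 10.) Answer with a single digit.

Partial digits right→left: 0 8 5 4 0 5 9 2 3
Double every second digit counting from the check-digit position (so the 1st, 3rd, 5th, ... of the partial from the right).
  doubled (with −9 where >9): 0 1 0 9 6 → sum 16
  kept as-is: 8 4 5 2 → sum 19
Total = 16 + 19 = 35.
Check digit = (10 − (35 mod 10)) mod 10 = 5.

5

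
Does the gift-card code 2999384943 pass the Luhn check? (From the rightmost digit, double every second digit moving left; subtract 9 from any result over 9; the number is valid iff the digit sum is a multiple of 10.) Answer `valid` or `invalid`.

From the right, keep odd positions and double even positions (subtract 9 from any doubled value over 9):
  doubled (positions 2,4,...): 8 8 6 9 4 → sum 35
  kept (positions 1,3,...): 3 9 8 9 9 → sum 38
Total = 73.
73 mod 10 = 3, so the number is invalid.

invalid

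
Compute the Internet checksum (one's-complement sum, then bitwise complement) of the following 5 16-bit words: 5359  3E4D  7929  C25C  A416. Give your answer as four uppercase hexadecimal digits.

One's-complement addition (fold any carry out of bit 15 back into bit 0):
  0x5359 + 0x3E4D = 0x091A6
  0x91A6 + 0x7929 = 0x10ACF → wrap carry → 0x0AD0
  0x0AD0 + 0xC25C = 0x0CD2C
  0xCD2C + 0xA416 = 0x17142 → wrap carry → 0x7143
One's-complement sum = 0x7143.
Checksum = ~0x7143 & 0xFFFF = 0x8EBC.

8EBC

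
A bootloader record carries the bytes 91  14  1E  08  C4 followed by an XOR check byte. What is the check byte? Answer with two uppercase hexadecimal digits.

XOR the bytes together:
  start with 0x91
  0x91 ⊕ 0x14 = 0x85
  0x85 ⊕ 0x1E = 0x9B
  0x9B ⊕ 0x08 = 0x93
  0x93 ⊕ 0xC4 = 0x57

57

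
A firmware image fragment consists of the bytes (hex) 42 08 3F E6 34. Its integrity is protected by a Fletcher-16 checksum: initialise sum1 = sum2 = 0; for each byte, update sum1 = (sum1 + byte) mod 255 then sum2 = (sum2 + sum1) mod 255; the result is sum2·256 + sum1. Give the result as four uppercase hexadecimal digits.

Running sums (mod 255):
  after byte 0 (42): sum1=66, sum2=66
  after byte 1 (08): sum1=74, sum2=140
  after byte 2 (3F): sum1=137, sum2=22
  after byte 3 (E6): sum1=112, sum2=134
  after byte 4 (34): sum1=164, sum2=43
Checksum = sum2·256 + sum1 = 43·256 + 164 = 11172 = 0x2BA4.

2BA4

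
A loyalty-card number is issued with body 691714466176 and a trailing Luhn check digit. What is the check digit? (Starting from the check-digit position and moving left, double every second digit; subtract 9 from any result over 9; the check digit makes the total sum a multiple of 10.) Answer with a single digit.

5

Partial digits right→left: 6 7 1 6 6 4 4 1 7 1 9 6
Double every second digit counting from the check-digit position (so the 1st, 3rd, 5th, ... of the partial from the right).
  doubled (with −9 where >9): 3 2 3 8 5 9 → sum 30
  kept as-is: 7 6 4 1 1 6 → sum 25
Total = 30 + 25 = 55.
Check digit = (10 − (55 mod 10)) mod 10 = 5.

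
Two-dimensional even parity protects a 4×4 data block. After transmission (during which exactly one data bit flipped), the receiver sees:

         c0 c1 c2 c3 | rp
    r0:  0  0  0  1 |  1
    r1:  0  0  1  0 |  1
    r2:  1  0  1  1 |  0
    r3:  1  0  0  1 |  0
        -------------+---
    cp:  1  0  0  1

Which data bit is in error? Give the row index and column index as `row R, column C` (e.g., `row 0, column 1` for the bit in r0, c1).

row 2, column 0

Recompute each row's even parity and compare to rp:
  r0: data parity 1, sent rp 1 → ok
  r1: data parity 1, sent rp 1 → ok
  r2: data parity 1, sent rp 0 → mismatch
  r3: data parity 0, sent rp 0 → ok
Recompute each column's even parity and compare to cp:
  c0: data parity 0, sent cp 1 → mismatch
  c1: data parity 0, sent cp 0 → ok
  c2: data parity 0, sent cp 0 → ok
  c3: data parity 1, sent cp 1 → ok
Exactly one row (r2) and one column (c0) fail → the flipped bit is at their intersection.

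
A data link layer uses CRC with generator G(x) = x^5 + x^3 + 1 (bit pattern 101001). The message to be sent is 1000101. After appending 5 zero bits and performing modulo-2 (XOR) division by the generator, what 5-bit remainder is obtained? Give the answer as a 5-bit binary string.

Append 5 zeros: 100010100000. Divide by 101001 (XOR where the leading bit is 1):
  pos 0: 100010 XOR 101001 = 001011
  pos 2: 101110 XOR 101001 = 000111
  pos 5: 111000 XOR 101001 = 010001
  pos 6: 100010 XOR 101001 = 001011
Remainder (last 5 bits) = 01011. This is the CRC / FCS.

01011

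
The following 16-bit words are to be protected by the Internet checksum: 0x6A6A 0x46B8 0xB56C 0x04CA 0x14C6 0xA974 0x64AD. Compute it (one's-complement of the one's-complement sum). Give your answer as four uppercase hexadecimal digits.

71BE

One's-complement addition (fold any carry out of bit 15 back into bit 0):
  0x6A6A + 0x46B8 = 0x0B122
  0xB122 + 0xB56C = 0x1668E → wrap carry → 0x668F
  0x668F + 0x04CA = 0x06B59
  0x6B59 + 0x14C6 = 0x0801F
  0x801F + 0xA974 = 0x12993 → wrap carry → 0x2994
  0x2994 + 0x64AD = 0x08E41
One's-complement sum = 0x8E41.
Checksum = ~0x8E41 & 0xFFFF = 0x71BE.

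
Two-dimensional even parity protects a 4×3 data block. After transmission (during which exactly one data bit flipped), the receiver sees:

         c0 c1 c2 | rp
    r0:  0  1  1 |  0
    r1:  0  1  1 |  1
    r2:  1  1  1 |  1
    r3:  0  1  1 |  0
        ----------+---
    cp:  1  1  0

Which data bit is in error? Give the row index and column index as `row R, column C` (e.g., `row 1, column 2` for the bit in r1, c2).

Recompute each row's even parity and compare to rp:
  r0: data parity 0, sent rp 0 → ok
  r1: data parity 0, sent rp 1 → mismatch
  r2: data parity 1, sent rp 1 → ok
  r3: data parity 0, sent rp 0 → ok
Recompute each column's even parity and compare to cp:
  c0: data parity 1, sent cp 1 → ok
  c1: data parity 0, sent cp 1 → mismatch
  c2: data parity 0, sent cp 0 → ok
Exactly one row (r1) and one column (c1) fail → the flipped bit is at their intersection.

row 1, column 1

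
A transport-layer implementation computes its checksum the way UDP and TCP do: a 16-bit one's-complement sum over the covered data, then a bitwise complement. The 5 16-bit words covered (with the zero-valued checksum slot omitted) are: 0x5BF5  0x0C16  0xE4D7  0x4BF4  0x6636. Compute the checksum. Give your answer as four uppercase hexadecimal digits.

One's-complement addition (fold any carry out of bit 15 back into bit 0):
  0x5BF5 + 0x0C16 = 0x0680B
  0x680B + 0xE4D7 = 0x14CE2 → wrap carry → 0x4CE3
  0x4CE3 + 0x4BF4 = 0x098D7
  0x98D7 + 0x6636 = 0x0FF0D
One's-complement sum = 0xFF0D.
Checksum = ~0xFF0D & 0xFFFF = 0x00F2.

00F2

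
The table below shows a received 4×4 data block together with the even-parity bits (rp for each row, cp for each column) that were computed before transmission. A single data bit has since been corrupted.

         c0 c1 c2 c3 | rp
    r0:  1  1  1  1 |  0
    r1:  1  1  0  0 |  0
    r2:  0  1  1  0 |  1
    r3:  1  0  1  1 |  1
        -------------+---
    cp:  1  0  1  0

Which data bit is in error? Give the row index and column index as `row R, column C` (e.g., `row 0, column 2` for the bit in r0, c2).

Recompute each row's even parity and compare to rp:
  r0: data parity 0, sent rp 0 → ok
  r1: data parity 0, sent rp 0 → ok
  r2: data parity 0, sent rp 1 → mismatch
  r3: data parity 1, sent rp 1 → ok
Recompute each column's even parity and compare to cp:
  c0: data parity 1, sent cp 1 → ok
  c1: data parity 1, sent cp 0 → mismatch
  c2: data parity 1, sent cp 1 → ok
  c3: data parity 0, sent cp 0 → ok
Exactly one row (r2) and one column (c1) fail → the flipped bit is at their intersection.

row 2, column 1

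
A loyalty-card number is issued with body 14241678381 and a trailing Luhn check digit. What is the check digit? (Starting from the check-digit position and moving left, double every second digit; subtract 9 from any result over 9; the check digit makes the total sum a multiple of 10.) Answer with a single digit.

9

Partial digits right→left: 1 8 3 8 7 6 1 4 2 4 1
Double every second digit counting from the check-digit position (so the 1st, 3rd, 5th, ... of the partial from the right).
  doubled (with −9 where >9): 2 6 5 2 4 2 → sum 21
  kept as-is: 8 8 6 4 4 → sum 30
Total = 21 + 30 = 51.
Check digit = (10 − (51 mod 10)) mod 10 = 9.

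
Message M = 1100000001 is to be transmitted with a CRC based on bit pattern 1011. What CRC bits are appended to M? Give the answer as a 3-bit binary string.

Append 3 zeros: 1100000001000. Divide by 1011 (XOR where the leading bit is 1):
  pos 0: 1100 XOR 1011 = 0111
  pos 1: 1110 XOR 1011 = 0101
  pos 2: 1010 XOR 1011 = 0001
  pos 5: 1000 XOR 1011 = 0011
  pos 7: 1110 XOR 1011 = 0101
  pos 8: 1010 XOR 1011 = 0001
Remainder (last 3 bits) = 010. This is the CRC / FCS.

010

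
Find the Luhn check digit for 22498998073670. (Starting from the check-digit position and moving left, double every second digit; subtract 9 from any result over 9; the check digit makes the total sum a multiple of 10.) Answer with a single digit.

Partial digits right→left: 0 7 6 3 7 0 8 9 9 8 9 4 2 2
Double every second digit counting from the check-digit position (so the 1st, 3rd, 5th, ... of the partial from the right).
  doubled (with −9 where >9): 0 3 5 7 9 9 4 → sum 37
  kept as-is: 7 3 0 9 8 4 2 → sum 33
Total = 37 + 33 = 70.
Check digit = (10 − (70 mod 10)) mod 10 = 0.

0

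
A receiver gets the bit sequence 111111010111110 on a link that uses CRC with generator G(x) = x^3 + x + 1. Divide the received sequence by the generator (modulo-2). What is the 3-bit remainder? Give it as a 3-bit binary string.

111

Modulo-2 division of 111111010111110 by 1011:
  pos 0: 1111 XOR 1011 = 0100
  pos 1: 1001 XOR 1011 = 0010
  pos 3: 1010 XOR 1011 = 0001
  pos 6: 1101 XOR 1011 = 0110
  pos 7: 1101 XOR 1011 = 0110
  pos 8: 1101 XOR 1011 = 0110
  pos 9: 1101 XOR 1011 = 0110
  pos 10: 1101 XOR 1011 = 0110
  pos 11: 1100 XOR 1011 = 0111
Remainder = 111 (nonzero — an error is detected).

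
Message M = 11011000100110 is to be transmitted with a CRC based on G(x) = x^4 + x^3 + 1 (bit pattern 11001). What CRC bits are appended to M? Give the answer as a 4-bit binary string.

Append 4 zeros: 110110001001100000. Divide by 11001 (XOR where the leading bit is 1):
  pos 0: 11011 XOR 11001 = 00010
  pos 3: 10000 XOR 11001 = 01001
  pos 4: 10011 XOR 11001 = 01010
  pos 5: 10100 XOR 11001 = 01101
  pos 6: 11010 XOR 11001 = 00011
  pos 9: 11110 XOR 11001 = 00111
  pos 11: 11100 XOR 11001 = 00101
  pos 13: 10100 XOR 11001 = 01101
Remainder (last 4 bits) = 1101. This is the CRC / FCS.

1101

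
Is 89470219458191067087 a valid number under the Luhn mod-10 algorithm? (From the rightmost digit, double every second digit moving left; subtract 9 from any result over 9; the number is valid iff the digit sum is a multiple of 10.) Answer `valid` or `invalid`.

From the right, keep odd positions and double even positions (subtract 9 from any doubled value over 9):
  doubled (positions 2,4,...): 7 5 0 9 7 8 2 0 8 7 → sum 53
  kept (positions 1,3,...): 7 0 6 1 1 5 9 2 7 9 → sum 47
Total = 100.
100 mod 10 = 0, so the number is valid.

valid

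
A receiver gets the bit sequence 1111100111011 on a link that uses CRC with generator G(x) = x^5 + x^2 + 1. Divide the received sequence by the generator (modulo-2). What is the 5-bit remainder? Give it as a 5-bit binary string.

10001

Modulo-2 division of 1111100111011 by 100101:
  pos 0: 111110 XOR 100101 = 011011
  pos 1: 110110 XOR 100101 = 010011
  pos 2: 100111 XOR 100101 = 000010
  pos 6: 101101 XOR 100101 = 001000
Remainder = 10001 (nonzero — an error is detected).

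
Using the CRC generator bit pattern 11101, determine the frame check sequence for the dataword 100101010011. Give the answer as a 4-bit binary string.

Append 4 zeros: 1001010100110000. Divide by 11101 (XOR where the leading bit is 1):
  pos 0: 10010 XOR 11101 = 01111
  pos 1: 11111 XOR 11101 = 00010
  pos 4: 10010 XOR 11101 = 01111
  pos 5: 11110 XOR 11101 = 00011
  pos 8: 11110 XOR 11101 = 00011
  pos 11: 11000 XOR 11101 = 00101
Remainder (last 4 bits) = 0101. This is the CRC / FCS.

0101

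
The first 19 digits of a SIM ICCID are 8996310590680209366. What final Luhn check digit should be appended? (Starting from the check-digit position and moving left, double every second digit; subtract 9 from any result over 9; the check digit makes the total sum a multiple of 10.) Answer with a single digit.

1

Partial digits right→left: 6 6 3 9 0 2 0 8 6 0 9 5 0 1 3 6 9 9 8
Double every second digit counting from the check-digit position (so the 1st, 3rd, 5th, ... of the partial from the right).
  doubled (with −9 where >9): 3 6 0 0 3 9 0 6 9 7 → sum 43
  kept as-is: 6 9 2 8 0 5 1 6 9 → sum 46
Total = 43 + 46 = 89.
Check digit = (10 − (89 mod 10)) mod 10 = 1.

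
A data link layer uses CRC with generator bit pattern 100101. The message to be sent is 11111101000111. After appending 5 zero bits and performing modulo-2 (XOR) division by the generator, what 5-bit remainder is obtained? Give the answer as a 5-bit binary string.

Append 5 zeros: 1111110100011100000. Divide by 100101 (XOR where the leading bit is 1):
  pos 0: 111111 XOR 100101 = 011010
  pos 1: 110100 XOR 100101 = 010001
  pos 2: 100011 XOR 100101 = 000110
  pos 5: 110000 XOR 100101 = 010101
  pos 6: 101011 XOR 100101 = 001110
  pos 8: 111011 XOR 100101 = 011110
  pos 9: 111100 XOR 100101 = 011001
  pos 10: 110010 XOR 100101 = 010111
  pos 11: 101110 XOR 100101 = 001011
  pos 13: 101100 XOR 100101 = 001001
Remainder (last 5 bits) = 01001. This is the CRC / FCS.

01001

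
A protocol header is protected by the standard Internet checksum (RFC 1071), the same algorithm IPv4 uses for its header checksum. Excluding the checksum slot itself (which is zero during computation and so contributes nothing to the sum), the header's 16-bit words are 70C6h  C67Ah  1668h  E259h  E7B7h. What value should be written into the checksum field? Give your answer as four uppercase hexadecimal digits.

One's-complement addition (fold any carry out of bit 15 back into bit 0):
  0x70C6 + 0xC67A = 0x13740 → wrap carry → 0x3741
  0x3741 + 0x1668 = 0x04DA9
  0x4DA9 + 0xE259 = 0x13002 → wrap carry → 0x3003
  0x3003 + 0xE7B7 = 0x117BA → wrap carry → 0x17BB
One's-complement sum = 0x17BB.
Checksum = ~0x17BB & 0xFFFF = 0xE844.

E844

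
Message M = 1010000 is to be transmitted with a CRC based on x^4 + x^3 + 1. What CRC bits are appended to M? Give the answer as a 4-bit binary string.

0100

Append 4 zeros: 10100000000. Divide by 11001 (XOR where the leading bit is 1):
  pos 0: 10100 XOR 11001 = 01101
  pos 1: 11010 XOR 11001 = 00011
  pos 4: 11000 XOR 11001 = 00001
Remainder (last 4 bits) = 0100. This is the CRC / FCS.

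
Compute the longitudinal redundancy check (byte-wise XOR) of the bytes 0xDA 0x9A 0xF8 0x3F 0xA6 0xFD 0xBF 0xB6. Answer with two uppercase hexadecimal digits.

D5

XOR the bytes together:
  start with 0xDA
  0xDA ⊕ 0x9A = 0x40
  0x40 ⊕ 0xF8 = 0xB8
  0xB8 ⊕ 0x3F = 0x87
  0x87 ⊕ 0xA6 = 0x21
  0x21 ⊕ 0xFD = 0xDC
  0xDC ⊕ 0xBF = 0x63
  0x63 ⊕ 0xB6 = 0xD5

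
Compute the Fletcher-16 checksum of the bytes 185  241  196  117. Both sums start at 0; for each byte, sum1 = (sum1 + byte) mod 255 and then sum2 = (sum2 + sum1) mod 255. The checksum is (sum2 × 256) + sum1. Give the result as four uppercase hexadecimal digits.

BBE5

Running sums (mod 255):
  after byte 0 (185): sum1=185, sum2=185
  after byte 1 (241): sum1=171, sum2=101
  after byte 2 (196): sum1=112, sum2=213
  after byte 3 (117): sum1=229, sum2=187
Checksum = sum2·256 + sum1 = 187·256 + 229 = 48101 = 0xBBE5.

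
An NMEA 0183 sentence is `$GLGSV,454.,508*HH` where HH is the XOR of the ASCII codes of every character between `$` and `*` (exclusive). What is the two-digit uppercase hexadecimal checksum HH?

6F

XOR the ASCII codes of the payload characters:
  'G' = 0x47 → acc = 0x47
  'L' = 0x4C → acc = 0x0B
  'G' = 0x47 → acc = 0x4C
  'S' = 0x53 → acc = 0x1F
  'V' = 0x56 → acc = 0x49
  ',' = 0x2C → acc = 0x65
  '4' = 0x34 → acc = 0x51
  '5' = 0x35 → acc = 0x64
  '4' = 0x34 → acc = 0x50
  '.' = 0x2E → acc = 0x7E
  ',' = 0x2C → acc = 0x52
  '5' = 0x35 → acc = 0x67
  '0' = 0x30 → acc = 0x57
  '8' = 0x38 → acc = 0x6F
Checksum = 0x6F.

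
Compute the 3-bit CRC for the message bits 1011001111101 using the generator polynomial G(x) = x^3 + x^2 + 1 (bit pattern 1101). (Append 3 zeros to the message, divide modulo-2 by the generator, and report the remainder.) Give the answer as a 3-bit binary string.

Append 3 zeros: 1011001111101000. Divide by 1101 (XOR where the leading bit is 1):
  pos 0: 1011 XOR 1101 = 0110
  pos 1: 1100 XOR 1101 = 0001
  pos 4: 1011 XOR 1101 = 0110
  pos 5: 1101 XOR 1101 = 0000
  pos 9: 1101 XOR 1101 = 0000
Remainder (last 3 bits) = 000. This is the CRC / FCS.

000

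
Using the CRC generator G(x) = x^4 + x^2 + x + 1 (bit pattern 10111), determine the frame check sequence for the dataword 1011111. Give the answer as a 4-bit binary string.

1001

Append 4 zeros: 10111110000. Divide by 10111 (XOR where the leading bit is 1):
  pos 0: 10111 XOR 10111 = 00000
  pos 5: 11000 XOR 10111 = 01111
  pos 6: 11110 XOR 10111 = 01001
Remainder (last 4 bits) = 1001. This is the CRC / FCS.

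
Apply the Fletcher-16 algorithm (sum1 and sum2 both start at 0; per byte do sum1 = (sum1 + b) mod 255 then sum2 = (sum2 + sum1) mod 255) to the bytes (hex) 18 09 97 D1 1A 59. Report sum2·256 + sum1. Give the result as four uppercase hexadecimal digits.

Running sums (mod 255):
  after byte 0 (18): sum1=24, sum2=24
  after byte 1 (09): sum1=33, sum2=57
  after byte 2 (97): sum1=184, sum2=241
  after byte 3 (D1): sum1=138, sum2=124
  after byte 4 (1A): sum1=164, sum2=33
  after byte 5 (59): sum1=253, sum2=31
Checksum = sum2·256 + sum1 = 31·256 + 253 = 8189 = 0x1FFD.

1FFD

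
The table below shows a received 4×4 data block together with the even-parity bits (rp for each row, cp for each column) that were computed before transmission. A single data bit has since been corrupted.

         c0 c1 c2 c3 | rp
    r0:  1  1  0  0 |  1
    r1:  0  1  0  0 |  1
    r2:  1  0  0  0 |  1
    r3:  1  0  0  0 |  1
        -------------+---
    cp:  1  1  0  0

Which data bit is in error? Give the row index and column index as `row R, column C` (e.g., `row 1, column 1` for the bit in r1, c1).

Recompute each row's even parity and compare to rp:
  r0: data parity 0, sent rp 1 → mismatch
  r1: data parity 1, sent rp 1 → ok
  r2: data parity 1, sent rp 1 → ok
  r3: data parity 1, sent rp 1 → ok
Recompute each column's even parity and compare to cp:
  c0: data parity 1, sent cp 1 → ok
  c1: data parity 0, sent cp 1 → mismatch
  c2: data parity 0, sent cp 0 → ok
  c3: data parity 0, sent cp 0 → ok
Exactly one row (r0) and one column (c1) fail → the flipped bit is at their intersection.

row 0, column 1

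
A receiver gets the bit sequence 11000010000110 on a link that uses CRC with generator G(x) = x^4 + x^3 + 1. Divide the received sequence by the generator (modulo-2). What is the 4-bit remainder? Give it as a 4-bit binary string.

Modulo-2 division of 11000010000110 by 11001:
  pos 0: 11000 XOR 11001 = 00001
  pos 4: 10100 XOR 11001 = 01101
  pos 5: 11010 XOR 11001 = 00011
  pos 8: 11011 XOR 11001 = 00010
Remainder = 0100 (nonzero — an error is detected).

0100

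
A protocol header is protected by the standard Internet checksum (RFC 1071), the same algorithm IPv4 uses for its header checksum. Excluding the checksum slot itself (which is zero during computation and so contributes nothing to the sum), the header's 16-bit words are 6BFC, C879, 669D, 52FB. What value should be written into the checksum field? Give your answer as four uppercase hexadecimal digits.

11F1

One's-complement addition (fold any carry out of bit 15 back into bit 0):
  0x6BFC + 0xC879 = 0x13475 → wrap carry → 0x3476
  0x3476 + 0x669D = 0x09B13
  0x9B13 + 0x52FB = 0x0EE0E
One's-complement sum = 0xEE0E.
Checksum = ~0xEE0E & 0xFFFF = 0x11F1.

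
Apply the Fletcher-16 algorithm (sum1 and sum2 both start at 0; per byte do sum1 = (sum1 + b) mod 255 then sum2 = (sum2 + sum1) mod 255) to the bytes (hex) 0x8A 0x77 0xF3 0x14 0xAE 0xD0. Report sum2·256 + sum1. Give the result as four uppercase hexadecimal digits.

Running sums (mod 255):
  after byte 0 (0x8A): sum1=138, sum2=138
  after byte 1 (0x77): sum1=2, sum2=140
  after byte 2 (0xF3): sum1=245, sum2=130
  after byte 3 (0x14): sum1=10, sum2=140
  after byte 4 (0xAE): sum1=184, sum2=69
  after byte 5 (0xD0): sum1=137, sum2=206
Checksum = sum2·256 + sum1 = 206·256 + 137 = 52873 = 0xCE89.

CE89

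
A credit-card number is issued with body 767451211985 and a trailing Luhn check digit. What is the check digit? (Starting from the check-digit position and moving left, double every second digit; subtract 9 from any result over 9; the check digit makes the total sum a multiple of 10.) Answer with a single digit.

Partial digits right→left: 5 8 9 1 1 2 1 5 4 7 6 7
Double every second digit counting from the check-digit position (so the 1st, 3rd, 5th, ... of the partial from the right).
  doubled (with −9 where >9): 1 9 2 2 8 3 → sum 25
  kept as-is: 8 1 2 5 7 7 → sum 30
Total = 25 + 30 = 55.
Check digit = (10 − (55 mod 10)) mod 10 = 5.

5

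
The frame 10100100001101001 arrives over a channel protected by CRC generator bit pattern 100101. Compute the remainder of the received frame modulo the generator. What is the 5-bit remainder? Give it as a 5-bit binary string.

00111

Modulo-2 division of 10100100001101001 by 100101:
  pos 0: 101001 XOR 100101 = 001100
  pos 2: 110000 XOR 100101 = 010101
  pos 3: 101010 XOR 100101 = 001111
  pos 5: 111101 XOR 100101 = 011000
  pos 6: 110001 XOR 100101 = 010100
  pos 7: 101000 XOR 100101 = 001101
  pos 9: 110110 XOR 100101 = 010011
  pos 10: 100110 XOR 100101 = 000011
Remainder = 00111 (nonzero — an error is detected).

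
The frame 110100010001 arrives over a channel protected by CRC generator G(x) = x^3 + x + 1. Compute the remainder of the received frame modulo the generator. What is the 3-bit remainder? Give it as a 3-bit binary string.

000

Modulo-2 division of 110100010001 by 1011:
  pos 0: 1101 XOR 1011 = 0110
  pos 1: 1100 XOR 1011 = 0111
  pos 2: 1110 XOR 1011 = 0101
  pos 3: 1010 XOR 1011 = 0001
  pos 6: 1100 XOR 1011 = 0111
  pos 7: 1110 XOR 1011 = 0101
  pos 8: 1011 XOR 1011 = 0000
Remainder = 000 (zero — the frame passes the CRC check).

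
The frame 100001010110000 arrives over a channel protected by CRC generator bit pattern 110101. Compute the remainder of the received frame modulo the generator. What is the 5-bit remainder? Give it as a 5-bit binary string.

Modulo-2 division of 100001010110000 by 110101:
  pos 0: 100001 XOR 110101 = 010100
  pos 1: 101000 XOR 110101 = 011101
  pos 2: 111011 XOR 110101 = 001110
  pos 4: 111001 XOR 110101 = 001100
  pos 6: 110010 XOR 110101 = 000111
  pos 9: 111000 XOR 110101 = 001101
Remainder = 01101 (nonzero — an error is detected).

01101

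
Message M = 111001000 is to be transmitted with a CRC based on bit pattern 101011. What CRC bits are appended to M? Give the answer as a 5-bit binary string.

00110

Append 5 zeros: 11100100000000. Divide by 101011 (XOR where the leading bit is 1):
  pos 0: 111001 XOR 101011 = 010010
  pos 1: 100100 XOR 101011 = 001111
  pos 3: 111100 XOR 101011 = 010111
  pos 4: 101110 XOR 101011 = 000101
  pos 7: 101000 XOR 101011 = 000011
Remainder (last 5 bits) = 00110. This is the CRC / FCS.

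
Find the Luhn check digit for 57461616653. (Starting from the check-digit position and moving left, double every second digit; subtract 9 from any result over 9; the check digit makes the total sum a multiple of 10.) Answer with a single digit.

8

Partial digits right→left: 3 5 6 6 1 6 1 6 4 7 5
Double every second digit counting from the check-digit position (so the 1st, 3rd, 5th, ... of the partial from the right).
  doubled (with −9 where >9): 6 3 2 2 8 1 → sum 22
  kept as-is: 5 6 6 6 7 → sum 30
Total = 22 + 30 = 52.
Check digit = (10 − (52 mod 10)) mod 10 = 8.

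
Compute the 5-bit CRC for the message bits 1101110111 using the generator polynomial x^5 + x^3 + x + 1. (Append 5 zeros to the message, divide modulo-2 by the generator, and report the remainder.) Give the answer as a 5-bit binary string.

10010

Append 5 zeros: 110111011100000. Divide by 101011 (XOR where the leading bit is 1):
  pos 0: 110111 XOR 101011 = 011100
  pos 1: 111000 XOR 101011 = 010011
  pos 2: 100111 XOR 101011 = 001100
  pos 4: 110011 XOR 101011 = 011000
  pos 5: 110000 XOR 101011 = 011011
  pos 6: 110110 XOR 101011 = 011101
  pos 7: 111010 XOR 101011 = 010001
  pos 8: 100010 XOR 101011 = 001001
Remainder (last 5 bits) = 10010. This is the CRC / FCS.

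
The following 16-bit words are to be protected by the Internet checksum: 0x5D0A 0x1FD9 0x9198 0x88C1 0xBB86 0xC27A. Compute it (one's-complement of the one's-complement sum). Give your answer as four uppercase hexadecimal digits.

One's-complement addition (fold any carry out of bit 15 back into bit 0):
  0x5D0A + 0x1FD9 = 0x07CE3
  0x7CE3 + 0x9198 = 0x10E7B → wrap carry → 0x0E7C
  0x0E7C + 0x88C1 = 0x0973D
  0x973D + 0xBB86 = 0x152C3 → wrap carry → 0x52C4
  0x52C4 + 0xC27A = 0x1153E → wrap carry → 0x153F
One's-complement sum = 0x153F.
Checksum = ~0x153F & 0xFFFF = 0xEAC0.

EAC0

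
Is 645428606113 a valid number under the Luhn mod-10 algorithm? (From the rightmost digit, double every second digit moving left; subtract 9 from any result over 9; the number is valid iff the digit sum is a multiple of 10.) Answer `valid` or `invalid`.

invalid

From the right, keep odd positions and double even positions (subtract 9 from any doubled value over 9):
  doubled (positions 2,4,...): 2 3 3 4 1 3 → sum 16
  kept (positions 1,3,...): 3 1 0 8 4 4 → sum 20
Total = 36.
36 mod 10 = 6, so the number is invalid.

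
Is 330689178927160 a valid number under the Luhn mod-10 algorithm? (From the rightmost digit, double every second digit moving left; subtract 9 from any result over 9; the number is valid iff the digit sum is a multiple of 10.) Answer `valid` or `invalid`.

From the right, keep odd positions and double even positions (subtract 9 from any doubled value over 9):
  doubled (positions 2,4,...): 3 5 9 5 9 3 6 → sum 40
  kept (positions 1,3,...): 0 1 2 8 1 8 0 3 → sum 23
Total = 63.
63 mod 10 = 3, so the number is invalid.

invalid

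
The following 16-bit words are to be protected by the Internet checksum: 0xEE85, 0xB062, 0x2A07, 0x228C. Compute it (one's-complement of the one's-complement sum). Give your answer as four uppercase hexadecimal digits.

1484

One's-complement addition (fold any carry out of bit 15 back into bit 0):
  0xEE85 + 0xB062 = 0x19EE7 → wrap carry → 0x9EE8
  0x9EE8 + 0x2A07 = 0x0C8EF
  0xC8EF + 0x228C = 0x0EB7B
One's-complement sum = 0xEB7B.
Checksum = ~0xEB7B & 0xFFFF = 0x1484.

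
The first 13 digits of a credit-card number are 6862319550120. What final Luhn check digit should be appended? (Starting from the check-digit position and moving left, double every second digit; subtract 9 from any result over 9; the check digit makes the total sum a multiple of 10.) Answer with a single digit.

8

Partial digits right→left: 0 2 1 0 5 5 9 1 3 2 6 8 6
Double every second digit counting from the check-digit position (so the 1st, 3rd, 5th, ... of the partial from the right).
  doubled (with −9 where >9): 0 2 1 9 6 3 3 → sum 24
  kept as-is: 2 0 5 1 2 8 → sum 18
Total = 24 + 18 = 42.
Check digit = (10 − (42 mod 10)) mod 10 = 8.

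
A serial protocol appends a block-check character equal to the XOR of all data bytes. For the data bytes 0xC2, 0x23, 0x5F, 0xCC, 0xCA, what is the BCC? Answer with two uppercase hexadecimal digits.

B8

XOR the bytes together:
  start with 0xC2
  0xC2 ⊕ 0x23 = 0xE1
  0xE1 ⊕ 0x5F = 0xBE
  0xBE ⊕ 0xCC = 0x72
  0x72 ⊕ 0xCA = 0xB8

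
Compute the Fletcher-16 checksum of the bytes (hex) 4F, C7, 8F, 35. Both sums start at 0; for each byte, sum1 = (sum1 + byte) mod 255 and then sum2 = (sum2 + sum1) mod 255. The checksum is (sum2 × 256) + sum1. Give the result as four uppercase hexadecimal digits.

Running sums (mod 255):
  after byte 0 (4F): sum1=79, sum2=79
  after byte 1 (C7): sum1=23, sum2=102
  after byte 2 (8F): sum1=166, sum2=13
  after byte 3 (35): sum1=219, sum2=232
Checksum = sum2·256 + sum1 = 232·256 + 219 = 59611 = 0xE8DB.

E8DB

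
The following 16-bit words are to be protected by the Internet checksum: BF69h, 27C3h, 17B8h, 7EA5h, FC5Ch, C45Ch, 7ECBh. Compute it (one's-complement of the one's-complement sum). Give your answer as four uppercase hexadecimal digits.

42F0

One's-complement addition (fold any carry out of bit 15 back into bit 0):
  0xBF69 + 0x27C3 = 0x0E72C
  0xE72C + 0x17B8 = 0x0FEE4
  0xFEE4 + 0x7EA5 = 0x17D89 → wrap carry → 0x7D8A
  0x7D8A + 0xFC5C = 0x179E6 → wrap carry → 0x79E7
  0x79E7 + 0xC45C = 0x13E43 → wrap carry → 0x3E44
  0x3E44 + 0x7ECB = 0x0BD0F
One's-complement sum = 0xBD0F.
Checksum = ~0xBD0F & 0xFFFF = 0x42F0.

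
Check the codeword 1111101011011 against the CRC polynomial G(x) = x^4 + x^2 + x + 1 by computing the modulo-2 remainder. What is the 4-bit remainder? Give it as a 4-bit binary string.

0000

Modulo-2 division of 1111101011011 by 10111:
  pos 0: 11111 XOR 10111 = 01000
  pos 1: 10000 XOR 10111 = 00111
  pos 3: 11110 XOR 10111 = 01001
  pos 4: 10011 XOR 10111 = 00100
  pos 6: 10010 XOR 10111 = 00101
  pos 8: 10111 XOR 10111 = 00000
Remainder = 0000 (zero — the frame passes the CRC check).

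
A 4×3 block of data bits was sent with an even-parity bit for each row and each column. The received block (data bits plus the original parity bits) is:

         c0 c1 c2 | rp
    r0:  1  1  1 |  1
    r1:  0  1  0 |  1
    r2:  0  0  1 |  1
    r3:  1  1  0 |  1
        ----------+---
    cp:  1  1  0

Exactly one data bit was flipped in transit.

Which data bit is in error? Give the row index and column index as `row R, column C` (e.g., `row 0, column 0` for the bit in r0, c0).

Recompute each row's even parity and compare to rp:
  r0: data parity 1, sent rp 1 → ok
  r1: data parity 1, sent rp 1 → ok
  r2: data parity 1, sent rp 1 → ok
  r3: data parity 0, sent rp 1 → mismatch
Recompute each column's even parity and compare to cp:
  c0: data parity 0, sent cp 1 → mismatch
  c1: data parity 1, sent cp 1 → ok
  c2: data parity 0, sent cp 0 → ok
Exactly one row (r3) and one column (c0) fail → the flipped bit is at their intersection.

row 3, column 0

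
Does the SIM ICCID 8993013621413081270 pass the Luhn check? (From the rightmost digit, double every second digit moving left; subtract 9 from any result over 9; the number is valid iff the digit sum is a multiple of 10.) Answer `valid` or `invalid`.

valid

From the right, keep odd positions and double even positions (subtract 9 from any doubled value over 9):
  doubled (positions 2,4,...): 5 2 0 2 2 3 2 6 9 → sum 31
  kept (positions 1,3,...): 0 2 8 3 4 2 3 0 9 8 → sum 39
Total = 70.
70 mod 10 = 0, so the number is valid.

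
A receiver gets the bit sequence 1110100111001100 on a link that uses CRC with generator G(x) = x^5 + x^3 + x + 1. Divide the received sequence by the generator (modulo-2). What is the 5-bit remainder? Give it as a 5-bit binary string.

10101

Modulo-2 division of 1110100111001100 by 101011:
  pos 0: 111010 XOR 101011 = 010001
  pos 1: 100010 XOR 101011 = 001001
  pos 3: 100111 XOR 101011 = 001100
  pos 5: 110010 XOR 101011 = 011001
  pos 6: 110010 XOR 101011 = 011001
  pos 7: 110011 XOR 101011 = 011000
  pos 8: 110001 XOR 101011 = 011010
  pos 9: 110100 XOR 101011 = 011111
  pos 10: 111110 XOR 101011 = 010101
Remainder = 10101 (nonzero — an error is detected).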